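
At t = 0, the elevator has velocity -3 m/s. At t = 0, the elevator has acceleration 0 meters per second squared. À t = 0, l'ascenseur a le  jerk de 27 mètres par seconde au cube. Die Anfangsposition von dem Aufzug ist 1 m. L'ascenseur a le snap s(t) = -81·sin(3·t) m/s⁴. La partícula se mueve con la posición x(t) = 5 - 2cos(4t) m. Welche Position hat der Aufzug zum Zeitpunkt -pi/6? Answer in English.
To solve this, we need to take 4 antiderivatives of our snap equation s(t) = -81·sin(3·t). The integral of snap is jerk. Using j(0) = 27, we get j(t) = 27·cos(3·t). The antiderivative of jerk is acceleration. Using a(0) = 0, we get a(t) = 9·sin(3·t). Finding the antiderivative of a(t) and using v(0) = -3: v(t) = -3·cos(3·t). The antiderivative of velocity, with x(0) = 1, gives position: x(t) = 1 - sin(3·t). We have position x(t) = 1 - sin(3·t). Substituting t = -pi/6: x(-pi/6) = 2.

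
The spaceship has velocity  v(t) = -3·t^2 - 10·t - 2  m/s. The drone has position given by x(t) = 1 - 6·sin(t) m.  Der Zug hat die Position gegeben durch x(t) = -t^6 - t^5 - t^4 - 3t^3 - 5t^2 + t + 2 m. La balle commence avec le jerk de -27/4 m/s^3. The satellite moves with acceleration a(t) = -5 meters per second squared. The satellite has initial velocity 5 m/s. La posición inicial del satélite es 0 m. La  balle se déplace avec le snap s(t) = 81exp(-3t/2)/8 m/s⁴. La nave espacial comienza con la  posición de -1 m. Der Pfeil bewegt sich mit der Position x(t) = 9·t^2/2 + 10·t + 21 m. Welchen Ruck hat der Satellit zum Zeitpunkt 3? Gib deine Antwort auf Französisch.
En partant de l'accélération a(t) = -5, nous prenons 1 dérivée. La dérivée de l'accélération donne le jerk: j(t) = 0. De l'équation du jerk j(t) = 0, nous substituons t = 3 pour obtenir j = 0.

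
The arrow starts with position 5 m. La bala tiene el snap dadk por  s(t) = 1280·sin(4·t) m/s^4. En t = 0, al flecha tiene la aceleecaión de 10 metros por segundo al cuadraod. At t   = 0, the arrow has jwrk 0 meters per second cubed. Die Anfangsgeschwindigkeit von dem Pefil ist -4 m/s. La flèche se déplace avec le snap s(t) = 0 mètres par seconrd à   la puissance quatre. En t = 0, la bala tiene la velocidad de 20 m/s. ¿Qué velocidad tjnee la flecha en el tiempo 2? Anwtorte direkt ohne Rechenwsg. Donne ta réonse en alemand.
Die Antwort ist 16.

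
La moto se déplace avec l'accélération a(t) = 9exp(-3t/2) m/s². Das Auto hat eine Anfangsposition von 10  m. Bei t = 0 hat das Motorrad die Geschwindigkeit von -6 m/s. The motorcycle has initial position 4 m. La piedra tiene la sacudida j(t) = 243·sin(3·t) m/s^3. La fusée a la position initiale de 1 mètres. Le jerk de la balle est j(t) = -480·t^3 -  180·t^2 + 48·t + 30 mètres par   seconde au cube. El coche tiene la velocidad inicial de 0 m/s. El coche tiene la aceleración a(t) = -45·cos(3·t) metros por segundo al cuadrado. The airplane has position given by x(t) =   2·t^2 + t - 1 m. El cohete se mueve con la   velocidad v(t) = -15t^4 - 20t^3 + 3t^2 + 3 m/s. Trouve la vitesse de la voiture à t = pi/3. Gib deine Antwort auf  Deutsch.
Wir müssen unsere Gleichung für die Beschleunigung a(t) = -45·cos(3·t) 1-mal integrieren. Die Stammfunktion von der Beschleunigung ist die Geschwindigkeit. Mit v(0) = 0 erhalten wir v(t) = -15·sin(3·t). Mit v(t) = -15·sin(3·t) und Einsetzen von t = pi/3, finden wir v = 0.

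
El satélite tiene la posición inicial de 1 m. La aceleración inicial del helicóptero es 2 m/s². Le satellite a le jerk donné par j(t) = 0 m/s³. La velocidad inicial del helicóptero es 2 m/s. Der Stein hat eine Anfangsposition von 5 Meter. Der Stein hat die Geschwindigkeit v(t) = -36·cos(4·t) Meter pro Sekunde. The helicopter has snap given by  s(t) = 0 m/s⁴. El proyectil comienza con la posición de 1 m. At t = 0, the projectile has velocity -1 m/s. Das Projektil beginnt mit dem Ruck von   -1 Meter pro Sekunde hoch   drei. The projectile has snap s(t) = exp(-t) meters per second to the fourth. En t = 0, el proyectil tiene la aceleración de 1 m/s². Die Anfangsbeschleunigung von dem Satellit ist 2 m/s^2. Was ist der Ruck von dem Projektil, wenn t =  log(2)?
Um dies zu lösen, müssen wir 1 Stammfunktion unserer Gleichung für den Snap s(t) = exp(-t) finden. Mit ∫s(t)dt und Anwendung von j(0) = -1, finden wir j(t) = -exp(-t). Aus der Gleichung für den Ruck j(t) = -exp(-t), setzen wir t = log(2) ein und erhalten j = -1/2.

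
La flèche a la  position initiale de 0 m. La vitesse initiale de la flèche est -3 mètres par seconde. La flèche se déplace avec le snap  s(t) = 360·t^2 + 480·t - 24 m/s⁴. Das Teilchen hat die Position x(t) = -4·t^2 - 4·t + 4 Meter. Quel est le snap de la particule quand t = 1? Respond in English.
To solve this, we need to take 4 derivatives of our position equation x(t) = -4·t^2 - 4·t + 4. The derivative of position gives velocity: v(t) = -8·t - 4. Taking d/dt of v(t), we find a(t) = -8. Taking d/dt of a(t), we find j(t) = 0. Differentiating jerk, we get snap: s(t) = 0. Using s(t) = 0 and substituting t = 1, we find s = 0.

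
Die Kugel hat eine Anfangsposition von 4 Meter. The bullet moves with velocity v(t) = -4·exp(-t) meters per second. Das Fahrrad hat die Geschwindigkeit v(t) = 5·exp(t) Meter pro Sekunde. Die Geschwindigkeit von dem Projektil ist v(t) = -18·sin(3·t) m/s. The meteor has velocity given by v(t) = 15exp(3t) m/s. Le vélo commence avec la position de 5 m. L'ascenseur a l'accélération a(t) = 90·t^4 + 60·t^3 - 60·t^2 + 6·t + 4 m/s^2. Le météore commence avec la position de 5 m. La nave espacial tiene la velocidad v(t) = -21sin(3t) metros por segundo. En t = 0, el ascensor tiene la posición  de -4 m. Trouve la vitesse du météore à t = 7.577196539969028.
De l'équation de la vitesse v(t) = 15·exp(3·t), nous substituons t = 7.577196539969028 pour obtenir v = 111762265299.158.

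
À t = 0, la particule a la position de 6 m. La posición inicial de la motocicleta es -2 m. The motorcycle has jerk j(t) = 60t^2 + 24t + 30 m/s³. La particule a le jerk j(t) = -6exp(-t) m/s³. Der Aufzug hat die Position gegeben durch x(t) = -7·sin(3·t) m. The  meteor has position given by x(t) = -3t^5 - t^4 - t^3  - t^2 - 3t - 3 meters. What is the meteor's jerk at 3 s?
Starting from position x(t) = -3·t^5 - t^4 - t^3 - t^2 - 3·t - 3, we take 3 derivatives. Taking d/dt of x(t), we find v(t) = -15·t^4 - 4·t^3 - 3·t^2 - 2·t - 3. Taking d/dt of v(t), we find a(t) = -60·t^3 - 12·t^2 - 6·t - 2. Taking d/dt of a(t), we find j(t) = -180·t^2 - 24·t - 6. From the given jerk equation j(t) = -180·t^2 - 24·t - 6, we substitute t = 3 to get j = -1698.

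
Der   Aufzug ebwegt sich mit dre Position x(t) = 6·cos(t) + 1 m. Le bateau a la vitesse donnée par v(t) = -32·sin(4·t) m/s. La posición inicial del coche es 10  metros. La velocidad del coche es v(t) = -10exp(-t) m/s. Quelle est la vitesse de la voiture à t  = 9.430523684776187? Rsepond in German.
Wir haben die Geschwindigkeit v(t) = -10·exp(-t). Durch Einsetzen von t = 9.430523684776187: v(9.430523684776187) = -0.000802371699477498.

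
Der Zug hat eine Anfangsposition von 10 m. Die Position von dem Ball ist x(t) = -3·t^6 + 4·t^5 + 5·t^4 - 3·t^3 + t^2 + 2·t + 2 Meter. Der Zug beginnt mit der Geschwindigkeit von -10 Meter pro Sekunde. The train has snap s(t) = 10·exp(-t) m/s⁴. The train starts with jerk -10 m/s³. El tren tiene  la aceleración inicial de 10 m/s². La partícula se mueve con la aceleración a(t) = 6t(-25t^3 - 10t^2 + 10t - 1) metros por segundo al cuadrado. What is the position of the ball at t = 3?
We have position x(t) = -3·t^6 + 4·t^5 + 5·t^4 - 3·t^3 + t^2 + 2·t + 2. Substituting t = 3: x(3) = -874.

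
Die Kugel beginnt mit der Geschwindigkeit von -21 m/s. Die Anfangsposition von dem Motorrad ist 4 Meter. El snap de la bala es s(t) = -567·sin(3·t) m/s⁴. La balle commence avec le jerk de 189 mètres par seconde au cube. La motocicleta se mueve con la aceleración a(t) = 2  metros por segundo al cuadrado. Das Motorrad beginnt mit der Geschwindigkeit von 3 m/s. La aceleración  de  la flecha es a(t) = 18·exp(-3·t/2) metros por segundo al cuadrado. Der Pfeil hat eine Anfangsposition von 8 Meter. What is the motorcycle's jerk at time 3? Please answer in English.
We must differentiate our acceleration equation a(t) = 2 1 time. The derivative of acceleration gives jerk: j(t) = 0. We have jerk j(t) = 0. Substituting t = 3: j(3) = 0.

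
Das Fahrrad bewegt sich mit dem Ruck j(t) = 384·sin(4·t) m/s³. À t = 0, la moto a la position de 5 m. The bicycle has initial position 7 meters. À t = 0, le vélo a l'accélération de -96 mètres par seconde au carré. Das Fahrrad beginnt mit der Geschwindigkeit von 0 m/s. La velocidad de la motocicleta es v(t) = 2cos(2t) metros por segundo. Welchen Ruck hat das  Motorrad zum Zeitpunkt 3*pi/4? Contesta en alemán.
Um dies zu lösen, müssen wir 2 Ableitungen unserer Gleichung für die Geschwindigkeit v(t) = 2·cos(2·t) nehmen. Die Ableitung von der Geschwindigkeit ergibt die Beschleunigung: a(t) = -4·sin(2·t). Mit d/dt von a(t) finden wir j(t) = -8·cos(2·t). Wir haben den Ruck j(t) = -8·cos(2·t). Durch Einsetzen von t = 3*pi/4: j(3*pi/4) = 0.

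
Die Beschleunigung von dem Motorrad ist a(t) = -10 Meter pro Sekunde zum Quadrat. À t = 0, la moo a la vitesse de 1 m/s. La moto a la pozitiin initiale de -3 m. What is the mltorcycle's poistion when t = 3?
To solve this, we need to take 2 integrals of our acceleration equation a(t) = -10. Integrating acceleration and using the initial condition v(0) = 1, we get v(t) = 1 - 10·t. Finding the antiderivative of v(t) and using x(0) = -3: x(t) = -5·t^2 + t - 3. From the given position equation x(t) = -5·t^2 + t - 3, we substitute t = 3 to get x = -45.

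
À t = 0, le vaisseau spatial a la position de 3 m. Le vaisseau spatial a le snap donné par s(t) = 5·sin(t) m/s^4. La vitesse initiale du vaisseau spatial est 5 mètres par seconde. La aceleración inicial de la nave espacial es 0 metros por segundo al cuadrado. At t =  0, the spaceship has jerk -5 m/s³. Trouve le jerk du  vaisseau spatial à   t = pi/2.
En partant du snap s(t) = 5·sin(t), nous prenons 1 intégrale. L'intégrale du snap est le jerk. En utilisant j(0) = -5, nous obtenons j(t) = -5·cos(t). De l'équation du jerk j(t) = -5·cos(t), nous substituons t = pi/2 pour obtenir j = 0.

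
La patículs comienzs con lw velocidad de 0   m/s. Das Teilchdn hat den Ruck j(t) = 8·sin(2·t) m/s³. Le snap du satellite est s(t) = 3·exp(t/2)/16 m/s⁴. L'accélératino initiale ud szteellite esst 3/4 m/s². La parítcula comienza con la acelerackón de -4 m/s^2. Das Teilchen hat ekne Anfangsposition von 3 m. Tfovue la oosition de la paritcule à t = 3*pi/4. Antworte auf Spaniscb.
Debemos encontrar la integral de nuestra ecuación de la sacudida j(t) = 8·sin(2·t) 3 veces. La antiderivada de la sacudida, con a(0) = -4, da la aceleración: a(t) = -4·cos(2·t). La integral de la aceleración, con v(0) = 0, da la velocidad: v(t) = -2·sin(2·t). Integrando la velocidad y usando la condición inicial x(0) = 3, obtenemos x(t) = cos(2·t) + 2. Usando x(t) = cos(2·t) + 2 y sustituyendo t = 3*pi/4, encontramos x = 2.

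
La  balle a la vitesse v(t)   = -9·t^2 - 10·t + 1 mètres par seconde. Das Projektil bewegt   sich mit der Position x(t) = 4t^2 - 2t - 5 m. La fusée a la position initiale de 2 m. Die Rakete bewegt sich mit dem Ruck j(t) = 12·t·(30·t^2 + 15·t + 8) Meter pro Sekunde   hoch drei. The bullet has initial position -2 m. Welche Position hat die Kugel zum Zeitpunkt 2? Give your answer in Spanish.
Necesitamos integrar nuestra ecuación de la velocidad v(t) = -9·t^2 - 10·t + 1 1 vez. Integrando la velocidad y usando la condición inicial x(0) = -2, obtenemos x(t) = -3·t^3 - 5·t^2 + t - 2. Usando x(t) = -3·t^3 - 5·t^2 + t - 2 y sustituyendo t = 2, encontramos x = -44.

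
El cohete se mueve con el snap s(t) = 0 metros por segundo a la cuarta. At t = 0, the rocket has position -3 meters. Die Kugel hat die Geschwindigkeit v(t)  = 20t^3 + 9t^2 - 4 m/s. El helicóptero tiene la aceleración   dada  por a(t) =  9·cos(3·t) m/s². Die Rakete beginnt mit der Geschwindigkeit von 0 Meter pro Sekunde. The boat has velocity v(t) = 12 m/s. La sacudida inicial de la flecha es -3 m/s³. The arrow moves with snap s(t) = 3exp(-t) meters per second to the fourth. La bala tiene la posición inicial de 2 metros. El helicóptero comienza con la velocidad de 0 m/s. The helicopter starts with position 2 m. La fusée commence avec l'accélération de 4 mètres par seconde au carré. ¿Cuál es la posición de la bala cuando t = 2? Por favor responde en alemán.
Ausgehend von der Geschwindigkeit v(t) = 20·t^3 + 9·t^2 - 4, nehmen wir 1 Stammfunktion. Das Integral von der Geschwindigkeit, mit x(0) = 2, ergibt die Position: x(t) = 5·t^4 + 3·t^3 - 4·t + 2. Wir haben die Position x(t) = 5·t^4 + 3·t^3 - 4·t + 2. Durch Einsetzen von t = 2: x(2) = 98.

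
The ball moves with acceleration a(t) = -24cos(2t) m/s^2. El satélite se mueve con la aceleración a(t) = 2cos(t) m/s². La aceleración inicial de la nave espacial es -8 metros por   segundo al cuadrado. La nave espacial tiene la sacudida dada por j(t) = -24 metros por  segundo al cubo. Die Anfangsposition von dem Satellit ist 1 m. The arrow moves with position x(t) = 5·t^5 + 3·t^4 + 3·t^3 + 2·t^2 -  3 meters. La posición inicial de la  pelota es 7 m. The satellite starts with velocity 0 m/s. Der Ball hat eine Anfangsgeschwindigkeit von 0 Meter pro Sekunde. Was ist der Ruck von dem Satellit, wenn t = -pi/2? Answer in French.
Pour résoudre ceci, nous devons prendre 1 dérivée de notre équation de l'accélération a(t) = 2·cos(t). En dérivant l'accélération, nous obtenons le jerk: j(t) = -2·sin(t). De l'équation du jerk j(t) = -2·sin(t), nous substituons t = -pi/2 pour obtenir j = 2.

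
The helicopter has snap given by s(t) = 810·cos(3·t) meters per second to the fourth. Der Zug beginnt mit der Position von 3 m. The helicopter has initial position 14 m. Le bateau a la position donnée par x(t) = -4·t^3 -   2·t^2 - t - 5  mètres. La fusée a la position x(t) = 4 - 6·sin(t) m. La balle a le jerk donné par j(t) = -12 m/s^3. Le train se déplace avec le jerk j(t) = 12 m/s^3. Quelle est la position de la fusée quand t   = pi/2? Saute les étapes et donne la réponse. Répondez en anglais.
The position at t = pi/2 is x = -2.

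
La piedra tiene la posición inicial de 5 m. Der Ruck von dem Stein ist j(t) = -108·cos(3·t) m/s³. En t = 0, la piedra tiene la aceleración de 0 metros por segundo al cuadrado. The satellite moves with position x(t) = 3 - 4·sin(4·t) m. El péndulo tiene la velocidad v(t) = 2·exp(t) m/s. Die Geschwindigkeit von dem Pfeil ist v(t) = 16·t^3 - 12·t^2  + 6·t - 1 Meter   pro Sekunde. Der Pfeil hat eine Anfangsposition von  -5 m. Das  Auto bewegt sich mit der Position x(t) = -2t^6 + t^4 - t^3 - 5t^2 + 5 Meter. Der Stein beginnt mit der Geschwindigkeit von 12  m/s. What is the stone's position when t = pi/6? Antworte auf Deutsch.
Um dies zu lösen, müssen wir 3 Integrale unserer Gleichung für den Ruck j(t) = -108·cos(3·t) finden. Mit ∫j(t)dt und Anwendung von a(0) = 0, finden wir a(t) = -36·sin(3·t). Die Stammfunktion von der Beschleunigung, mit v(0) = 12, ergibt die Geschwindigkeit: v(t) = 12·cos(3·t). Die Stammfunktion von der Geschwindigkeit, mit x(0) = 5, ergibt die Position: x(t) = 4·sin(3·t) + 5. Wir haben die Position x(t) = 4·sin(3·t) + 5. Durch Einsetzen von t = pi/6: x(pi/6) = 9.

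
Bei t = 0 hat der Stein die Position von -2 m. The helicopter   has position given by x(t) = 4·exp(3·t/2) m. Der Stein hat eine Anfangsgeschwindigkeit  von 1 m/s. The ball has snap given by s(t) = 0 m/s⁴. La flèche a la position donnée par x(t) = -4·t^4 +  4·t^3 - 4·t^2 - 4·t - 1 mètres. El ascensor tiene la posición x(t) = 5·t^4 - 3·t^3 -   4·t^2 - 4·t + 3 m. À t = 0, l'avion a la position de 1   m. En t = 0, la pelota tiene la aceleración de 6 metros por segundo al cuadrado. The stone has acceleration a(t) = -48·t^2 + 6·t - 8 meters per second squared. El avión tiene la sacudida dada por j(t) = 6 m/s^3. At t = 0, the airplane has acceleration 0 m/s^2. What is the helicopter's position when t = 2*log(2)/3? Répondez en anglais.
We have position x(t) = 4·exp(3·t/2). Substituting t = 2*log(2)/3: x(2*log(2)/3) = 8.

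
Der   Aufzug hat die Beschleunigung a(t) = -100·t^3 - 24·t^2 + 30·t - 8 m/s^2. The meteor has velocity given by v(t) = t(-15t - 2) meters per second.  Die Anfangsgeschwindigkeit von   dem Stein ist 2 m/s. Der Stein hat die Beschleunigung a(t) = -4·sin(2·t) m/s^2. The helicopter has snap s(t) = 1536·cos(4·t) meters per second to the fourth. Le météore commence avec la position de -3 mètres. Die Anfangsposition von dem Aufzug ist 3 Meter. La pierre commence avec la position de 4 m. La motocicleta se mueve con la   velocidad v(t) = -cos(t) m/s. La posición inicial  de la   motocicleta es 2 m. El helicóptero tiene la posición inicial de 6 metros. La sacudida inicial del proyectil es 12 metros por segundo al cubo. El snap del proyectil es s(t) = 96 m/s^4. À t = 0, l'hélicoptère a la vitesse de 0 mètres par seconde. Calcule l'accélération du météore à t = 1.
En partant de la vitesse v(t) = t·(-15·t - 2), nous prenons 1 dérivée. En dérivant la vitesse, nous obtenons l'accélération: a(t) = -30·t - 2. De l'équation de l'accélération a(t) = -30·t - 2, nous substituons t = 1 pour obtenir a = -32.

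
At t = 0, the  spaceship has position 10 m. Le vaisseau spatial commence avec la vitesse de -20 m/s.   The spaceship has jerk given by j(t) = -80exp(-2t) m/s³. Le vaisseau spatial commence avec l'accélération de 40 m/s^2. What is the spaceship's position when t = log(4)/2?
To find the answer, we compute 3 integrals of j(t) = -80·exp(-2·t). Taking ∫j(t)dt and applying a(0) = 40, we find a(t) = 40·exp(-2·t). The antiderivative of acceleration, with v(0) = -20, gives velocity: v(t) = -20·exp(-2·t). The antiderivative of velocity, with x(0) = 10, gives position: x(t) = 10·exp(-2·t). We have position x(t) = 10·exp(-2·t). Substituting t = log(4)/2: x(log(4)/2) = 5/2.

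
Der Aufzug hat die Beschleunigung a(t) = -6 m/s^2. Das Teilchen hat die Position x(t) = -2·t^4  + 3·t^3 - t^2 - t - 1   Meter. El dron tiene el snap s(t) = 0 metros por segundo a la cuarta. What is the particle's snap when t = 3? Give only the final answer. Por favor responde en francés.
À t = 3, s = -48.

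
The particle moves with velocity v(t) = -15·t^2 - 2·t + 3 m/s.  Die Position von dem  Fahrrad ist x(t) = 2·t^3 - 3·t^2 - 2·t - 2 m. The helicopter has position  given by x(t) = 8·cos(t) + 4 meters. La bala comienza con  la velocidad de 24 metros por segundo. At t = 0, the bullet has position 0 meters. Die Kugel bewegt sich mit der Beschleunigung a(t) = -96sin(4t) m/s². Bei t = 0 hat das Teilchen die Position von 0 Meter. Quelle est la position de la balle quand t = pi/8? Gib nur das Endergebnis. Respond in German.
Die Position bei t = pi/8 ist x = 6.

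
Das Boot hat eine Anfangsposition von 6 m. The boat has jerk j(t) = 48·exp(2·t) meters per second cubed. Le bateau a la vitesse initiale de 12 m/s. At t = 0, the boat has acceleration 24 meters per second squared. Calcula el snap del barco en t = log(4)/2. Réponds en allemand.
Wir müssen unsere Gleichung für den Ruck j(t) = 48·exp(2·t) 1-mal ableiten. Die Ableitung von dem Ruck ergibt den Snap: s(t) = 96·exp(2·t). Wir haben den Snap s(t) = 96·exp(2·t). Durch Einsetzen von t = log(4)/2: s(log(4)/2) = 384.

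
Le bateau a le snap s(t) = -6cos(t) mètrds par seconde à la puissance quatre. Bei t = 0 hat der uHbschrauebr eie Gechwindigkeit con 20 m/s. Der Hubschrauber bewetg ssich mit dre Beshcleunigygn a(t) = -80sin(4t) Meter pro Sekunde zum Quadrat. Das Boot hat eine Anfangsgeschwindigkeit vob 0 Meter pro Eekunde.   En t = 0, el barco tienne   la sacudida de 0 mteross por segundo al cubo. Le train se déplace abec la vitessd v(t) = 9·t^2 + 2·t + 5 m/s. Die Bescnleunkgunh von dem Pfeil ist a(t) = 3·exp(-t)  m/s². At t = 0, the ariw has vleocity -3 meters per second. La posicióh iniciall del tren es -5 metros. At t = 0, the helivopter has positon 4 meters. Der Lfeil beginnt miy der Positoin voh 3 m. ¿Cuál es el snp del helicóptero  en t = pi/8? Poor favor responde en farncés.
Pour résoudre ceci, nous devons prendre 2 dérivées de notre équation de l'accélération a(t) = -80·sin(4·t). En prenant d/dt de a(t), nous trouvons j(t) = -320·cos(4·t). En prenant d/dt de j(t), nous trouvons s(t) = 1280·sin(4·t). De l'équation du snap s(t) = 1280·sin(4·t), nous substituons t = pi/8 pour obtenir s = 1280.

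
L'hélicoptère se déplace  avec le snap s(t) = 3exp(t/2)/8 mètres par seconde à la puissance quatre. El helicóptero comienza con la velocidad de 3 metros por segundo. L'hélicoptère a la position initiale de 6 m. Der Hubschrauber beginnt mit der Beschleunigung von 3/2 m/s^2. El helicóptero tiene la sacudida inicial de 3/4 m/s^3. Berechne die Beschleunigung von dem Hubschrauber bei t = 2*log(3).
Wir müssen unsere Gleichung für den Snap s(t) = 3·exp(t/2)/8 2-mal integrieren. Die Stammfunktion von dem Snap ist der Ruck. Mit j(0) = 3/4 erhalten wir j(t) = 3·exp(t/2)/4. Das Integral von dem Ruck ist die Beschleunigung. Mit a(0) = 3/2 erhalten wir a(t) = 3·exp(t/2)/2. Aus der Gleichung für die Beschleunigung a(t) = 3·exp(t/2)/2, setzen wir t = 2*log(3) ein und erhalten a = 9/2.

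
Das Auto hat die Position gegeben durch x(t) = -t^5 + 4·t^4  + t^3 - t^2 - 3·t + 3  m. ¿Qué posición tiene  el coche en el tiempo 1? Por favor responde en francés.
De l'équation de la position x(t) = -t^5 + 4·t^4 + t^3 - t^2 - 3·t + 3, nous substituons t = 1 pour obtenir x = 3.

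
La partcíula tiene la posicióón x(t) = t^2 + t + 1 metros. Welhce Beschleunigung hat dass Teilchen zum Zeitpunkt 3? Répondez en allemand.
Um dies zu lösen, müssen wir 2 Ableitungen unserer Gleichung für die Position x(t) = t^2 + t + 1 nehmen. Durch Ableiten von der Position erhalten wir die Geschwindigkeit: v(t) = 2·t + 1. Durch Ableiten von der Geschwindigkeit erhalten wir die Beschleunigung: a(t) = 2. Mit a(t) = 2 und Einsetzen von t = 3, finden wir a = 2.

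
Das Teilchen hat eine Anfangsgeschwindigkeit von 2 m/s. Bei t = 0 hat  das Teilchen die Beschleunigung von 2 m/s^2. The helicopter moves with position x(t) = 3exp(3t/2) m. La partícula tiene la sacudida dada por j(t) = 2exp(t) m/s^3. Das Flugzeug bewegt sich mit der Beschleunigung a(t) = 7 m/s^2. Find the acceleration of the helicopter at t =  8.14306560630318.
Starting from position x(t) = 3·exp(3·t/2), we take 2 derivatives. The derivative of position gives velocity: v(t) = 9·exp(3·t/2)/2. Taking d/dt of v(t), we find a(t) = 27·exp(3·t/2)/4. Using a(t) = 27·exp(3·t/2)/4 and substituting t = 8.14306560630318, we find a = 1361558.98587341.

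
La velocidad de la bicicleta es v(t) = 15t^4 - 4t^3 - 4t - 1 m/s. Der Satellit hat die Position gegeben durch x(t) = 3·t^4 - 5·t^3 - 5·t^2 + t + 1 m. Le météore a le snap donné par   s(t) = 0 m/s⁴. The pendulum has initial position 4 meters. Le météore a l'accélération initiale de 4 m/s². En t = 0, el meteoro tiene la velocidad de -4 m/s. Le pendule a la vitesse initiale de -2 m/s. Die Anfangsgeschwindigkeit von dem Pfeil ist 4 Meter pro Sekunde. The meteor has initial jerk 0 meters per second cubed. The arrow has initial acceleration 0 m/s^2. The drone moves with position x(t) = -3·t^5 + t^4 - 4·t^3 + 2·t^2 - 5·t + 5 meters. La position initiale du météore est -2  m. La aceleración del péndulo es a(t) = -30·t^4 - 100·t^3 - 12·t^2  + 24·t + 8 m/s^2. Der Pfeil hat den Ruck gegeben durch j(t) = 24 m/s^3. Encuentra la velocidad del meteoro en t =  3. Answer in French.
Nous devons intégrer notre équation du snap s(t) = 0 3 fois. En intégrant le snap et en utilisant la condition initiale j(0) = 0, nous obtenons j(t) = 0. La primitive du jerk, avec a(0) = 4, donne l'accélération: a(t) = 4. La primitive de l'accélération est la vitesse. En utilisant v(0) = -4, nous obtenons v(t) = 4·t - 4. De l'équation de la vitesse v(t) = 4·t - 4, nous substituons t = 3 pour obtenir v = 8.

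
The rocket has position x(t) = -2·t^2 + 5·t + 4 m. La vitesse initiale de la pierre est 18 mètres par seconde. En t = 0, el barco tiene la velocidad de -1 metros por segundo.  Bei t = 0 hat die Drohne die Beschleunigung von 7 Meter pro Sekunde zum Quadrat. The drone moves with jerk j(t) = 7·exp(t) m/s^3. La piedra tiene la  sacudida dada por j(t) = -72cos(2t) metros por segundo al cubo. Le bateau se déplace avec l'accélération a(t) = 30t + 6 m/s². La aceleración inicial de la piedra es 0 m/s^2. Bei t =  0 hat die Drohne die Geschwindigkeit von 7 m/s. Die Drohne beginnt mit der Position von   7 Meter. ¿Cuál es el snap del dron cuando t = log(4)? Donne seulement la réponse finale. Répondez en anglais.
At t = log(4), s = 28.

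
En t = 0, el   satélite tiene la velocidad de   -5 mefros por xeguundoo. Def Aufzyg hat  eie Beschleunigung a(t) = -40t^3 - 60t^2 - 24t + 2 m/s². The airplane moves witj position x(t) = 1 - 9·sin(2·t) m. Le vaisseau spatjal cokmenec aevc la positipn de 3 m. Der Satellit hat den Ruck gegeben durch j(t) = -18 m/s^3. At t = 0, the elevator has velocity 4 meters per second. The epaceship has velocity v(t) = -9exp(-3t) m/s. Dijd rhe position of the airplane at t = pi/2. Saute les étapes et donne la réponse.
x(pi/2) = 1.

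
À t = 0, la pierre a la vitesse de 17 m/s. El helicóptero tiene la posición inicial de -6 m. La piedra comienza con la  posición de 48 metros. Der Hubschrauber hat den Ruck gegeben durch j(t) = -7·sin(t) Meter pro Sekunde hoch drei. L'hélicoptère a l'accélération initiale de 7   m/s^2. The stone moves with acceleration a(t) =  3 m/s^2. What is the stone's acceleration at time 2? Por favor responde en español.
Tenemos la aceleración a(t) = 3. Sustituyendo t = 2: a(2) = 3.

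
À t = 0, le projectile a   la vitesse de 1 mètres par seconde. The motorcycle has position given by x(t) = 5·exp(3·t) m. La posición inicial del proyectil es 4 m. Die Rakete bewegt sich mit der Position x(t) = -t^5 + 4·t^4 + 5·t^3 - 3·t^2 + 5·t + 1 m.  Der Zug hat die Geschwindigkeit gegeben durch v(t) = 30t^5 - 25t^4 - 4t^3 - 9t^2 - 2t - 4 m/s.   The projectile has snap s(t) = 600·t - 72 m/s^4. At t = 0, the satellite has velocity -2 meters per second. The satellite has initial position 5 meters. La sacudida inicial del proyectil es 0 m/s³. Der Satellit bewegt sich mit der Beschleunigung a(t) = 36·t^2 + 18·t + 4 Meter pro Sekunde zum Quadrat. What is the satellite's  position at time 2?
Starting from acceleration a(t) = 36·t^2 + 18·t + 4, we take 2 integrals. Finding the antiderivative of a(t) and using v(0) = -2: v(t) = 12·t^3 + 9·t^2 + 4·t - 2. The integral of velocity, with x(0) = 5, gives position: x(t) = 3·t^4 + 3·t^3 + 2·t^2 - 2·t + 5. From the given position equation x(t) = 3·t^4 + 3·t^3 + 2·t^2 - 2·t + 5, we substitute t = 2 to get x = 81.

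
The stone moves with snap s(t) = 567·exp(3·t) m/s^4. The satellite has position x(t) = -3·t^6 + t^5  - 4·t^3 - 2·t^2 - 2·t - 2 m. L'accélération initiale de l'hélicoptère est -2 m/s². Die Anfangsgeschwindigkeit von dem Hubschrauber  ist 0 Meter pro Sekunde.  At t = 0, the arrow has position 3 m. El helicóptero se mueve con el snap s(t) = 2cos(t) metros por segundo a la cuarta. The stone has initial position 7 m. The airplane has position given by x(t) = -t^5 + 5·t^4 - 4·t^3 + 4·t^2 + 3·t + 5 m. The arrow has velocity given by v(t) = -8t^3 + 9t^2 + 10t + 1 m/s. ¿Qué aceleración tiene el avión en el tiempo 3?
Para resolver esto, necesitamos tomar 2 derivadas de nuestra ecuación de la posición x(t) = -t^5 + 5·t^4 - 4·t^3 + 4·t^2 + 3·t + 5. La derivada de la posición da la velocidad: v(t) = -5·t^4 + 20·t^3 - 12·t^2 + 8·t + 3. La derivada de la velocidad da la aceleración: a(t) = -20·t^3 + 60·t^2 - 24·t + 8. Tenemos la aceleración a(t) = -20·t^3 + 60·t^2 - 24·t + 8. Sustituyendo t = 3: a(3) = -64.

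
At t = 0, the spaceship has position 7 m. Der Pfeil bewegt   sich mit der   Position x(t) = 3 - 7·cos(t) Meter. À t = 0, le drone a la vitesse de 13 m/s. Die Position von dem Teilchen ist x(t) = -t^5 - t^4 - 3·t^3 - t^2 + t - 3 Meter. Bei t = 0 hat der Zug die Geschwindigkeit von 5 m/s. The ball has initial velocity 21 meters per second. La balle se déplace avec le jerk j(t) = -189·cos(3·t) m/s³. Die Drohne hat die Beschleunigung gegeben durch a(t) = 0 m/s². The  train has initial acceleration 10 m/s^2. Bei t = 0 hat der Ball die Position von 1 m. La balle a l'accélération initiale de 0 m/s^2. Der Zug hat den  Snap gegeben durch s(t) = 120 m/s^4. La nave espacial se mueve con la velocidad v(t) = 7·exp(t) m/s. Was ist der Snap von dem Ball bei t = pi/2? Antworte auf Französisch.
En partant du jerk j(t) = -189·cos(3·t), nous prenons 1 dérivée. En dérivant le jerk, nous obtenons le snap: s(t) = 567·sin(3·t). Nous avons le snap s(t) = 567·sin(3·t). En substituant t = pi/2: s(pi/2) = -567.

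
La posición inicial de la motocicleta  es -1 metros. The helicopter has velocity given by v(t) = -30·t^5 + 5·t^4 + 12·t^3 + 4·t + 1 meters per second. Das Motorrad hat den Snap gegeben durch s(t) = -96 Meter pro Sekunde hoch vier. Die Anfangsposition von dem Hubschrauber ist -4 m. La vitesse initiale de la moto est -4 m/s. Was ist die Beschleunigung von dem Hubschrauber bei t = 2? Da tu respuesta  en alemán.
Um dies zu lösen, müssen wir 1 Ableitung unserer Gleichung für die Geschwindigkeit v(t) = -30·t^5 + 5·t^4 + 12·t^3 + 4·t + 1 nehmen. Durch Ableiten von der Geschwindigkeit erhalten wir die Beschleunigung: a(t) = -150·t^4 + 20·t^3 + 36·t^2 + 4. Aus der Gleichung für die Beschleunigung a(t) = -150·t^4 + 20·t^3 + 36·t^2 + 4, setzen wir t = 2 ein und erhalten a = -2092.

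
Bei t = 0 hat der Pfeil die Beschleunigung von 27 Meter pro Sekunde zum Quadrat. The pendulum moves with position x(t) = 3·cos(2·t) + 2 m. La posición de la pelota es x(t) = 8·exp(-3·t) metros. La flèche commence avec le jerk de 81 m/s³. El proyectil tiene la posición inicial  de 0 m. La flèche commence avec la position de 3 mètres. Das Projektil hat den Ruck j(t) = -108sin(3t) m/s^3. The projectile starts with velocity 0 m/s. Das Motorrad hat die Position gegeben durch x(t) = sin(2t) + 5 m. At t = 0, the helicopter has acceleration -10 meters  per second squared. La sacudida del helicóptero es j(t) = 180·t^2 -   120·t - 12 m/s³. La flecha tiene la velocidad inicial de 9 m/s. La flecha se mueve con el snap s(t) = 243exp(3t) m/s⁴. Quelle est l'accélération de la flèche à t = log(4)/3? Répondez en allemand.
Um dies zu lösen, müssen wir 2 Integrale unserer Gleichung für den Snap s(t) = 243·exp(3·t) finden. Die Stammfunktion von dem Snap, mit j(0) = 81, ergibt den Ruck: j(t) = 81·exp(3·t). Das Integral von dem Ruck ist die Beschleunigung. Mit a(0) = 27 erhalten wir a(t) = 27·exp(3·t). Mit a(t) = 27·exp(3·t) und Einsetzen von t = log(4)/3, finden wir a = 108.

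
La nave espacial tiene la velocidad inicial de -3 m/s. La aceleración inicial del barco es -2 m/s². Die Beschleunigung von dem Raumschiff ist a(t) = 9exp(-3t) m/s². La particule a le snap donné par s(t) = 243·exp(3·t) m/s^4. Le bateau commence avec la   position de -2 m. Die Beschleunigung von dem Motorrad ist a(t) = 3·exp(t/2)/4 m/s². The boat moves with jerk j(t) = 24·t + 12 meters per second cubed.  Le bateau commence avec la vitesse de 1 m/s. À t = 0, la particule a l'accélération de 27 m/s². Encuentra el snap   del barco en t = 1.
Para resolver esto, necesitamos tomar 1 derivada de nuestra ecuación de la sacudida j(t) = 24·t + 12. Derivando la sacudida, obtenemos el snap: s(t) = 24. De la ecuación del snap s(t) = 24, sustituimos t = 1 para obtener s = 24.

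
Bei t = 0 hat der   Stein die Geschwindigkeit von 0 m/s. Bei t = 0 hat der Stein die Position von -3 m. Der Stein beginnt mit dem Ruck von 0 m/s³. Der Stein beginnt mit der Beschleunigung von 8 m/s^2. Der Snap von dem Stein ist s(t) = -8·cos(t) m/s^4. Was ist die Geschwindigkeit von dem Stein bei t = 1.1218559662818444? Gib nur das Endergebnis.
Bei t = 1.1218559662818444, v = 7.20726002715789.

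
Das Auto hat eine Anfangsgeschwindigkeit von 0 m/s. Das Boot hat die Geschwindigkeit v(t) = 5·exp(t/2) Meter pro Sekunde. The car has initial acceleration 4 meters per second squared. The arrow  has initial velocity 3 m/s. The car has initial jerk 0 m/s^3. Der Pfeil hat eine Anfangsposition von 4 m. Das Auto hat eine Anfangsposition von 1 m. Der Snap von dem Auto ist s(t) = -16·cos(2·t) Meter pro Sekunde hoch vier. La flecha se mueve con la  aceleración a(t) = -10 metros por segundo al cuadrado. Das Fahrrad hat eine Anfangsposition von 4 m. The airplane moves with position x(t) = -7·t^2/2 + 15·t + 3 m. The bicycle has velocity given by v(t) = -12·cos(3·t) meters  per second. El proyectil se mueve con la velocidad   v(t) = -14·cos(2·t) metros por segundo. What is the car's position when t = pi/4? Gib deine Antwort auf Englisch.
To solve this, we need to take 4 antiderivatives of our snap equation s(t) = -16·cos(2·t). The antiderivative of snap is jerk. Using j(0) = 0, we get j(t) = -8·sin(2·t). The integral of jerk is acceleration. Using a(0) = 4, we get a(t) = 4·cos(2·t). The integral of acceleration is velocity. Using v(0) = 0, we get v(t) = 2·sin(2·t). Taking ∫v(t)dt and applying x(0) = 1, we find x(t) = 2 - cos(2·t). Using x(t) = 2 - cos(2·t) and substituting t = pi/4, we find x = 2.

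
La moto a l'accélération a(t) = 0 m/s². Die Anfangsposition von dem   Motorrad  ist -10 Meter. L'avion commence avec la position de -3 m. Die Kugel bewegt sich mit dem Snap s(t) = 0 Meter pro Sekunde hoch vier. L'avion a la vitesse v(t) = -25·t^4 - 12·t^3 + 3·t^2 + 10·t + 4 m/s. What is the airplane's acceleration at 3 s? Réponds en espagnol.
Partiendo de la velocidad v(t) = -25·t^4 - 12·t^3 + 3·t^2 + 10·t + 4, tomamos 1 derivada. Derivando la velocidad, obtenemos la aceleración: a(t) = -100·t^3 - 36·t^2 + 6·t + 10. Usando a(t) = -100·t^3 - 36·t^2 + 6·t + 10 y sustituyendo t = 3, encontramos a = -2996.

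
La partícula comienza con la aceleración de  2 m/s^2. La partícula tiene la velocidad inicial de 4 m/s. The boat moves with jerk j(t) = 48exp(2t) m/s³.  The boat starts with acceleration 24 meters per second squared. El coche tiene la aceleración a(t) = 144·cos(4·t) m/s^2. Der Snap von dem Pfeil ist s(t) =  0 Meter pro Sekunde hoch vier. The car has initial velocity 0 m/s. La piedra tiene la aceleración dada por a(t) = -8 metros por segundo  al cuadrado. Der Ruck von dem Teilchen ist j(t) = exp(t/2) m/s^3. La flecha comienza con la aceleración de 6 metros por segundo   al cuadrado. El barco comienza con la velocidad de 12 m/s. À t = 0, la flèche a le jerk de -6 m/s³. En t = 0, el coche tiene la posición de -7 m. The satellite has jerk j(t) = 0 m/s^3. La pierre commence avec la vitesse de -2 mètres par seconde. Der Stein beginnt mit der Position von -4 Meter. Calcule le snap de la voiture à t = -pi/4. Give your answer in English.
To solve this, we need to take 2 derivatives of our acceleration equation a(t) = 144·cos(4·t). The derivative of acceleration gives jerk: j(t) = -576·sin(4·t). Taking d/dt of j(t), we find s(t) = -2304·cos(4·t). Using s(t) = -2304·cos(4·t) and substituting t = -pi/4, we find s = 2304.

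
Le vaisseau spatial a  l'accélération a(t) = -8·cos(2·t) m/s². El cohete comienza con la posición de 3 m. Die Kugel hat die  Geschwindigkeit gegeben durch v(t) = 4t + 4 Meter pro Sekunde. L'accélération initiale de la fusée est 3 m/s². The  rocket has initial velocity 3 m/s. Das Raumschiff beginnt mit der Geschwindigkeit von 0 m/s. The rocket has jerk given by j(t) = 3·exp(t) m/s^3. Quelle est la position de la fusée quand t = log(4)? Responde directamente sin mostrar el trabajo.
La position à t = log(4) est x = 12.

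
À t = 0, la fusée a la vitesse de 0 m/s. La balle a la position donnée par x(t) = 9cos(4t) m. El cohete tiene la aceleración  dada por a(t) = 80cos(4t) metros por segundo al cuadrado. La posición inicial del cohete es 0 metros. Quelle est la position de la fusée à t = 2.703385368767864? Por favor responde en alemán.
Wir müssen unsere Gleichung für die Beschleunigung a(t) = 80·cos(4·t) 2-mal integrieren. Mit ∫a(t)dt und Anwendung von v(0) = 0, finden wir v(t) = 20·sin(4·t). Mit ∫v(t)dt und Anwendung von x(0) = 0, finden wir x(t) = 5 - 5·cos(4·t). Aus der Gleichung für die Position x(t) = 5 - 5·cos(4·t), setzen wir t = 2.703385368767864 ein und erhalten x = 5.90514585946937.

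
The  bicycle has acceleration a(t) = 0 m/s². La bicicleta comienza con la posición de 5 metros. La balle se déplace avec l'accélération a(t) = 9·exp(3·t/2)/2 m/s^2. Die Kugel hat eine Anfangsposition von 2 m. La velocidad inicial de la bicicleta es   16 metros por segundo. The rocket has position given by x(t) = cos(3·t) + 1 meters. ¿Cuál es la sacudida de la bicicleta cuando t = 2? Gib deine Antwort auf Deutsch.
Wir müssen unsere Gleichung für die Beschleunigung a(t) = 0 1-mal ableiten. Durch Ableiten von der Beschleunigung erhalten wir den Ruck: j(t) = 0. Mit j(t) = 0 und Einsetzen von t = 2, finden wir j = 0.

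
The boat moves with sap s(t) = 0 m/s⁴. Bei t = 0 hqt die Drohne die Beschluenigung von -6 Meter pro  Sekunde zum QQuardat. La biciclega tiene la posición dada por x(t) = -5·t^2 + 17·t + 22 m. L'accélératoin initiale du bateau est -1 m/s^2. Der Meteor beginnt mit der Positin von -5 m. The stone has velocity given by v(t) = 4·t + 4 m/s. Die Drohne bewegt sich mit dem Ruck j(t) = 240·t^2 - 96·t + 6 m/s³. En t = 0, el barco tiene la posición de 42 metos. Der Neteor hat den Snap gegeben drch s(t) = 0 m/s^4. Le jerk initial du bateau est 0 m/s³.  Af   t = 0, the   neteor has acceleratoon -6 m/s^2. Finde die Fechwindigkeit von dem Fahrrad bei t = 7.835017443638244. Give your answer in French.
En partant de la position x(t) = -5·t^2 + 17·t + 22, nous prenons 1 dérivée. En prenant d/dt de x(t), nous trouvons v(t) = 17 - 10·t. De l'équation de la vitesse v(t) = 17 - 10·t, nous substituons t = 7.835017443638244 pour obtenir v = -61.3501744363824.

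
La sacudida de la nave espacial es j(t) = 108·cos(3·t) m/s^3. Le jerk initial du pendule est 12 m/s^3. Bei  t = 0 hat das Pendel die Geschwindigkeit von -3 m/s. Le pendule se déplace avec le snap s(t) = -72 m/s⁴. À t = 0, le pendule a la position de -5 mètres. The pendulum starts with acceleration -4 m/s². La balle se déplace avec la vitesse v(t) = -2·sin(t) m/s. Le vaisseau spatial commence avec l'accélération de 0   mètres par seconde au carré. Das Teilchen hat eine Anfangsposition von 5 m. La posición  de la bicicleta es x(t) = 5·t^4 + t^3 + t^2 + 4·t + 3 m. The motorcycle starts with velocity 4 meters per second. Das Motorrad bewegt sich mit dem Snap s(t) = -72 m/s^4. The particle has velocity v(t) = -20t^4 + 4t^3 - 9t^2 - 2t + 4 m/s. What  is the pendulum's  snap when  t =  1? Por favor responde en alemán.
Mit s(t) = -72 und Einsetzen von t = 1, finden wir s = -72.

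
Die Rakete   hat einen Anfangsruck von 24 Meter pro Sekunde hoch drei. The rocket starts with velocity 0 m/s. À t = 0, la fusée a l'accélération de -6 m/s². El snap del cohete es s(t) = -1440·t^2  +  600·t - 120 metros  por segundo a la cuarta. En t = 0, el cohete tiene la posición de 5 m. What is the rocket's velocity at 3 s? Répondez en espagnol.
Partiendo del snap s(t) = -1440·t^2 + 600·t - 120, tomamos 3 antiderivadas. Integrando el snap y usando la condición inicial j(0) = 24, obtenemos j(t) = -480·t^3 + 300·t^2 - 120·t + 24. La integral de la sacudida es la aceleración. Usando a(0) = -6, obtenemos a(t) = -120·t^4 + 100·t^3 - 60·t^2 + 24·t - 6. La integral de la aceleración es la velocidad. Usando v(0) = 0, obtenemos v(t) = t·(-24·t^4 + 25·t^3 - 20·t^2 + 12·t - 6). Usando v(t) = t·(-24·t^4 + 25·t^3 - 20·t^2 + 12·t - 6) y sustituyendo t = 3, encontramos v = -4257.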